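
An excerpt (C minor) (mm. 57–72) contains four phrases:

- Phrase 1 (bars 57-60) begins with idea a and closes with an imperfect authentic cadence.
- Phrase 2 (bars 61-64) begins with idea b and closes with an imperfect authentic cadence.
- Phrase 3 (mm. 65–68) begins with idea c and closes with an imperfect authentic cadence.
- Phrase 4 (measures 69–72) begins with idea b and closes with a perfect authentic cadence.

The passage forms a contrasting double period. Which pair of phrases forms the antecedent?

In a double period the first pair of phrases (ending imperfect authentic cadence) is the large antecedent and the second pair (ending perfect authentic cadence) is the large consequent; the antecedent is phrases 1 and 2.

phrases 1 and 2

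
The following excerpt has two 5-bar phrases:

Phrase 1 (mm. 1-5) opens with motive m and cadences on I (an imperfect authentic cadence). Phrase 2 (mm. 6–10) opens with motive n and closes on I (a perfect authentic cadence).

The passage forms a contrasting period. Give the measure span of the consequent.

The phrase ending with the weaker cadence (imperfect authentic cadence) is the antecedent; the one ending more conclusively (perfect authentic cadence) is the consequent. The consequent is measures 6–10.

measures 6–10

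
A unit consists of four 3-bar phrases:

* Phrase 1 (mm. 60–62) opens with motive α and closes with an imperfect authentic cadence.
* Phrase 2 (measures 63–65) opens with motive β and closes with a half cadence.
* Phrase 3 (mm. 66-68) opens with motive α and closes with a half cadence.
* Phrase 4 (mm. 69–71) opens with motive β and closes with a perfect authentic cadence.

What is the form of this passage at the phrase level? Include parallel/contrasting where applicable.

Four phrases in two halves: the first half (bars 60-65) ends with a half cadence, the second (mm. 66–71) with a perfect authentic cadence — a large antecedent–consequent pair, i.e. a double period.
Phrase 3 begins with the same material as phrase 1, making it parallel.

parallel double period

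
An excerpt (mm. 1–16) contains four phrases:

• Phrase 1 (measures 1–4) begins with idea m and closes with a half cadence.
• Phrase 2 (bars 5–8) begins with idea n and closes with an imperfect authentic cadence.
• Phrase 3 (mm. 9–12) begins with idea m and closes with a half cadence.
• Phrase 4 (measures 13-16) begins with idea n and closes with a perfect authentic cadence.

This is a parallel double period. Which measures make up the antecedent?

measures 1–8

In a double period the first pair of phrases (ending imperfect authentic cadence) is the large antecedent and the second pair (ending perfect authentic cadence) is the large consequent; the antecedent is measures 1–8.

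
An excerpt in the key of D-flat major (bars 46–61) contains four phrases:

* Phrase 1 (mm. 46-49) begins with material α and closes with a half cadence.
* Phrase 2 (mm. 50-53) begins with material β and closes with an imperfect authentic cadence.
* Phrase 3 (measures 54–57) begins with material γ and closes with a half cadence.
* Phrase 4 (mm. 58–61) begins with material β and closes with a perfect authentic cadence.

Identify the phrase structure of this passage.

Four phrases in two halves: the first half (bars 46–53) ends with an imperfect authentic cadence, the second (mm. 54-61) with a perfect authentic cadence — a large antecedent–consequent pair, i.e. a double period.
Phrase 3 begins with different material from phrase 1, making it contrasting.

contrasting double period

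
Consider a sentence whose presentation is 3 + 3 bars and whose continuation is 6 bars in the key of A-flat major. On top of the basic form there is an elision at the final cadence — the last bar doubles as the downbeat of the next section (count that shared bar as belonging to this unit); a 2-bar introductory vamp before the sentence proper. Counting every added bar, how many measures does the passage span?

14 measures

Basic sentence: 3 + 3 + 6 = 12 bars.
12 (basic form) + 2 (introduction) = 14.
The elision shares a bar with the next section but does not change this unit's count.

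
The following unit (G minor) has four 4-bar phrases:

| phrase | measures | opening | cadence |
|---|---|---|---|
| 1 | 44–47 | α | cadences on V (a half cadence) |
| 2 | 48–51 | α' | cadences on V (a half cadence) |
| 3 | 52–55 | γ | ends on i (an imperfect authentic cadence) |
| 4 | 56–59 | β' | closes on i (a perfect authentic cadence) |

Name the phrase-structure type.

Four phrases in two halves: the first half (bars 44–51) ends with a half cadence, the second (bars 52–59) with a perfect authentic cadence — a large antecedent–consequent pair, i.e. a double period.
Phrase 3 begins with different material from phrase 1, making it contrasting.

contrasting double period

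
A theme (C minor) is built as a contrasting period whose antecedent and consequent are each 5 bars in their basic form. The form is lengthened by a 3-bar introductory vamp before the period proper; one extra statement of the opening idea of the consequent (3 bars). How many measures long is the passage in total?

16 measures

Basic contrasting period: 5 + 5 = 10 bars.
10 (basic form) + 3 (introduction) + 3 (extra statement) = 16.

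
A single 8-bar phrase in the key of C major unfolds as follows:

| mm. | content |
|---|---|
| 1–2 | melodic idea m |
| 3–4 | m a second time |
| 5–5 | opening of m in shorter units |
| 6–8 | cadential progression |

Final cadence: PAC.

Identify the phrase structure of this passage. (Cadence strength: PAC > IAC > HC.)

Basic idea (measures 1–2) + its repetition (mm. 3–4) form the presentation; fragmentation and cadence (mm. 5-8) form the continuation — the 8-bar whole is a sentence.

sentence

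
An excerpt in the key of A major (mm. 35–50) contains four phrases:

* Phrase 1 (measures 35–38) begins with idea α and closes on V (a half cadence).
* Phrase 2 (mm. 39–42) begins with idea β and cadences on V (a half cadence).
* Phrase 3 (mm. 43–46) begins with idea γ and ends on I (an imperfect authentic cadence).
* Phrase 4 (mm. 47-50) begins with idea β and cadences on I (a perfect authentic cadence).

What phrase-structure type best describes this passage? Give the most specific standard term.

contrasting double period

Four phrases in two halves: the first half (bars 35-42) ends with a half cadence, the second (mm. 43-50) with a perfect authentic cadence — a large antecedent–consequent pair, i.e. a double period.
Phrase 3 begins with different material from phrase 1, making it contrasting.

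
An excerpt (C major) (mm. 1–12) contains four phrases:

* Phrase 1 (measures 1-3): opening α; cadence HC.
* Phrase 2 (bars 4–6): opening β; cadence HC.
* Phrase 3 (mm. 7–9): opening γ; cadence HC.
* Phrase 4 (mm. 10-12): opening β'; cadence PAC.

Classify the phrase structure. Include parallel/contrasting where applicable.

Four phrases in two halves: the first half (mm. 1-6) ends with a half cadence, the second (mm. 7–12) with a perfect authentic cadence — a large antecedent–consequent pair, i.e. a double period.
Phrase 3 begins with different material from phrase 1, making it contrasting.

contrasting double period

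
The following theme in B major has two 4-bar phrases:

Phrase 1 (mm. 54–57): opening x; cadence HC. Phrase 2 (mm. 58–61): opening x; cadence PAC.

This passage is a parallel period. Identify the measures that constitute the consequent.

The antecedent is the phrase ending with the weaker cadence (half cadence, phrase 1) and the consequent the one ending more conclusively (perfect authentic cadence, phrase 2); the consequent is mm. 58-61.

measures 58–61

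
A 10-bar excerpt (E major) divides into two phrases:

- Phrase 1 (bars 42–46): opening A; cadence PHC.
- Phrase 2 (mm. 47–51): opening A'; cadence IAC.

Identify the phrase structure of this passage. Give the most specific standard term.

Phrase 1 ends with a Phrygian half cadence (weaker) and phrase 2 with an imperfect authentic cadence (stronger): antecedent + consequent = a period.
The two phrases open with the same material (A / A'), so the period is parallel.

parallel period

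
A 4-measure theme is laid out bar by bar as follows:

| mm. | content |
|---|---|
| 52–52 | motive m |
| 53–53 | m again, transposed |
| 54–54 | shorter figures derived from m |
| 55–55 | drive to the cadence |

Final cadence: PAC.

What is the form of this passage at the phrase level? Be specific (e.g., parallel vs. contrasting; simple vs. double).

Basic idea (bar 52) + its repetition (bar 53) form the presentation; fragmentation and cadence (bars 54-55) form the continuation — the 4-bar whole is a sentence.

sentence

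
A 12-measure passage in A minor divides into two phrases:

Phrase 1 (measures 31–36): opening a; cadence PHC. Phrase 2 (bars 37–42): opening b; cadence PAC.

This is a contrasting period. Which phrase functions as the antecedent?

phrase 1

The phrase ending with the weaker cadence (Phrygian half cadence) is the antecedent; the one ending more conclusively (perfect authentic cadence) is the consequent. The antecedent is phrase 1.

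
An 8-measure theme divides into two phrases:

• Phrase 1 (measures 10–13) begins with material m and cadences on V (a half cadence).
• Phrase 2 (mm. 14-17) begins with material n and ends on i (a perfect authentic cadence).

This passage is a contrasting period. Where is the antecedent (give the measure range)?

The antecedent is the phrase ending with the weaker cadence (half cadence, phrase 1) and the consequent the one ending more conclusively (perfect authentic cadence, phrase 2); the antecedent is mm. 10–13.

measures 10–13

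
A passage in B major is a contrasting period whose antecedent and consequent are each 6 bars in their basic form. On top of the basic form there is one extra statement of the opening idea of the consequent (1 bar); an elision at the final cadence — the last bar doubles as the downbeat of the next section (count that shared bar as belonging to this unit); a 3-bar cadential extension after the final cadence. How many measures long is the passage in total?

16 measures

Basic contrasting period: 6 + 6 = 12 bars.
12 (basic form) + 1 (extra statement) + 3 (cadential extension) = 16.
The elision shares a bar with the next section but does not change this unit's count.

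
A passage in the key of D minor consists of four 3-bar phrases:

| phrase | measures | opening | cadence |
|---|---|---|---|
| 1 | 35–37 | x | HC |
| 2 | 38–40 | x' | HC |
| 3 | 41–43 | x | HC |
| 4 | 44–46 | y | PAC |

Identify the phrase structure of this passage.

parallel double period

Four phrases in two halves: the first half (measures 35–40) ends with a half cadence, the second (mm. 41–46) with a perfect authentic cadence — a large antecedent–consequent pair, i.e. a double period.
Phrase 3 begins with the same material as phrase 1, making it parallel.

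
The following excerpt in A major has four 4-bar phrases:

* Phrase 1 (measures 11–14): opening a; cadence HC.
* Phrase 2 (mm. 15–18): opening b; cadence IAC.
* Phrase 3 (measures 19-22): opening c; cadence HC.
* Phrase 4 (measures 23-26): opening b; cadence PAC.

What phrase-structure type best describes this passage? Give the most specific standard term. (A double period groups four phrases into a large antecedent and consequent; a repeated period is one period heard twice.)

contrasting double period

Four phrases in two halves: the first half (bars 11–18) ends with an imperfect authentic cadence, the second (bars 19–26) with a perfect authentic cadence — a large antecedent–consequent pair, i.e. a double period.
Phrase 3 begins with different material from phrase 1, making it contrasting.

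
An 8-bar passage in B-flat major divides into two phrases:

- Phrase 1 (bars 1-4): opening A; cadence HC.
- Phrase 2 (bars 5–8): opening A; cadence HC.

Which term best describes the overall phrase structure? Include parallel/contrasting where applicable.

Both phrases have the same opening (A) and the same cadence (half cadence): the second is a restatement, not a consequent, so this is a repeated phrase rather than a period.

repeated phrase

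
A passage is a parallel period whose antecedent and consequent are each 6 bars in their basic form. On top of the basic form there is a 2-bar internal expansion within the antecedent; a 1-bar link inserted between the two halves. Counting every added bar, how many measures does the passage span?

Basic parallel period: 6 + 6 = 12 bars.
12 (basic form) + 2 (internal expansion) + 1 (link) = 15.

15 measures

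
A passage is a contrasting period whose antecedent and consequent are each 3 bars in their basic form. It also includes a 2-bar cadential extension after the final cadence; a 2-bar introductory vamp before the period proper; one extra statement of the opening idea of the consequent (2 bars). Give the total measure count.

12 measures

Basic contrasting period: 3 + 3 = 6 bars.
6 (basic form) + 2 (cadential extension) + 2 (introduction) + 2 (extra statement) = 12.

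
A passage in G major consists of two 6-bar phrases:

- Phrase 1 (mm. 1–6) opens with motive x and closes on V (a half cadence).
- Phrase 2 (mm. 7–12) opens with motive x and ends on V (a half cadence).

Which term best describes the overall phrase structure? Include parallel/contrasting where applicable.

Both phrases have the same opening (x) and the same cadence (half cadence): the second is a restatement, not a consequent, so this is a repeated phrase rather than a period.

repeated phrase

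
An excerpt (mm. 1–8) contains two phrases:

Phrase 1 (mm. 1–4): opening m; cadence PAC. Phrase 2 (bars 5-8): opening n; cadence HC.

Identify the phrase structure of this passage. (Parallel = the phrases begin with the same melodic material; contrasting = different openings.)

The second phrase closes with a half cadence, which is not stronger than the first phrase's perfect authentic cadence; without a weak→strong cadential pair there is no antecedent–consequent relationship, so this is a phrase group rather than a period.

phrase group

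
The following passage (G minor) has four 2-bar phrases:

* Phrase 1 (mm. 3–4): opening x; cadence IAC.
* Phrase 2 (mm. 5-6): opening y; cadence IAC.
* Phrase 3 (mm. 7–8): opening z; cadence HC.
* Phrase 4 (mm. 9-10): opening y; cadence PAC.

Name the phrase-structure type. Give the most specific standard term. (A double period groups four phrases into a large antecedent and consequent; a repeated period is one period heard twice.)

contrasting double period

Four phrases in two halves: the first half (mm. 3-6) ends with an imperfect authentic cadence, the second (mm. 7–10) with a perfect authentic cadence — a large antecedent–consequent pair, i.e. a double period.
Phrase 3 begins with different material from phrase 1, making it contrasting.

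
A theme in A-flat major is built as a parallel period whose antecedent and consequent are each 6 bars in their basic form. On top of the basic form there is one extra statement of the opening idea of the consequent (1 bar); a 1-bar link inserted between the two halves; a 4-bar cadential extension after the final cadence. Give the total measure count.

18 measures

Basic parallel period: 6 + 6 = 12 bars.
12 (basic form) + 1 (extra statement) + 1 (link) + 4 (cadential extension) = 18.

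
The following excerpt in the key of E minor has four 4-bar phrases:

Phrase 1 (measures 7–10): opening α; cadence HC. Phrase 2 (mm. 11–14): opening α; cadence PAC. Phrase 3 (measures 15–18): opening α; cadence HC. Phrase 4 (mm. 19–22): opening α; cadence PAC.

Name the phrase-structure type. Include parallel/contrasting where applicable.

repeated period

The cadence pattern HC–PAC–HC–PAC is weak–strong twice, and phrases 3–4 restate phrases 1–2: a period heard twice, not a double period (which would end weakly at phrase 2).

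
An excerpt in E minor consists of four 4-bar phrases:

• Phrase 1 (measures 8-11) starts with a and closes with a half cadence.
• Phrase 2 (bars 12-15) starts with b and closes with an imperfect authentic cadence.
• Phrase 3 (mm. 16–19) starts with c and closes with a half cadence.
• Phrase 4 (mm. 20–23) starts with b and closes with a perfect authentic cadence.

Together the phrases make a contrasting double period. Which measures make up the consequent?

measures 16–23

In a double period the first pair of phrases (ending imperfect authentic cadence) is the large antecedent and the second pair (ending perfect authentic cadence) is the large consequent; the consequent is measures 16–23.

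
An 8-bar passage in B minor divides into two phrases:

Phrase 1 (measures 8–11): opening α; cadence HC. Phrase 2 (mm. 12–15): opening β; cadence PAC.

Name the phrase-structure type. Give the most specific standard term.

Phrase 1 ends with a half cadence (weaker) and phrase 2 with a perfect authentic cadence (stronger): antecedent + consequent = a period.
The two phrases open with different material (α / β), so the period is contrasting.

contrasting period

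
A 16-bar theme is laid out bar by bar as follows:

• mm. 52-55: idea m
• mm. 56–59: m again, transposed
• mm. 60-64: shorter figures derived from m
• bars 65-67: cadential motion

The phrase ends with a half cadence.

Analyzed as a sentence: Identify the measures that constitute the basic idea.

measures 52–55

The presentation of a sentence is the basic idea (measures 52-55) plus its repetition (measures 56–59); the basic idea is therefore mm. 52–55.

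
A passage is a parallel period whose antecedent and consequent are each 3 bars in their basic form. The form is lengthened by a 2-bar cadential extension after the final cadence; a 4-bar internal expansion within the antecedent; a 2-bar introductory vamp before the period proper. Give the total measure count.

14 measures

Basic parallel period: 3 + 3 = 6 bars.
6 (basic form) + 2 (cadential extension) + 4 (internal expansion) + 2 (introduction) = 14.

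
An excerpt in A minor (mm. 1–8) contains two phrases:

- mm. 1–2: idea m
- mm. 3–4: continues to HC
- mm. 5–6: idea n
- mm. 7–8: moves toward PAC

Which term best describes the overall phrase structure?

Phrase 1 ends with a half cadence (weaker) and phrase 2 with a perfect authentic cadence (stronger): antecedent + consequent = a period.
The two phrases open with different material (m / n), so the period is contrasting.

contrasting period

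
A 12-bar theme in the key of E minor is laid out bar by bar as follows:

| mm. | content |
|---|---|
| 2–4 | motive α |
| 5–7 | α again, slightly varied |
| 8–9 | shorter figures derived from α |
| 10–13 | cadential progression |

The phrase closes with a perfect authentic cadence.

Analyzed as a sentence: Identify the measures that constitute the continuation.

measures 8–13

After the presentation (mm. 2–7), the continuation covers the fragmentation through the cadence: mm. 8-13.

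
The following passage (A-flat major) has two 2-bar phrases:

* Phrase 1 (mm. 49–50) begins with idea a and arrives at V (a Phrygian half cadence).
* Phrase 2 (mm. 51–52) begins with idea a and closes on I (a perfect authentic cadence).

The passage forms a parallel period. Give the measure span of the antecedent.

measures 49–50

The antecedent is the phrase ending with the weaker cadence (Phrygian half cadence, phrase 1) and the consequent the one ending more conclusively (perfect authentic cadence, phrase 2); the antecedent is measures 49–50.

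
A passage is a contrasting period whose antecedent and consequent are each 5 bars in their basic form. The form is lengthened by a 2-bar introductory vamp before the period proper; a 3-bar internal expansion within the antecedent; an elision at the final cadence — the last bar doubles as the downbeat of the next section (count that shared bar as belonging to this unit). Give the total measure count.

Basic contrasting period: 5 + 5 = 10 bars.
10 (basic form) + 2 (introduction) + 3 (internal expansion) = 15.
The elision shares a bar with the next section but does not change this unit's count.

15 measures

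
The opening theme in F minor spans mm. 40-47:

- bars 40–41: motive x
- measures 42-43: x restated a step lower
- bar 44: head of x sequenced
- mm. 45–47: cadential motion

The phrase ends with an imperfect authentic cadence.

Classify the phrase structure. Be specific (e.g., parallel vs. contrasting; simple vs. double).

sentence

Basic idea (mm. 40–41) + its repetition (bars 42–43) form the presentation; fragmentation and cadence (mm. 44–47) form the continuation — the 8-bar whole is a sentence.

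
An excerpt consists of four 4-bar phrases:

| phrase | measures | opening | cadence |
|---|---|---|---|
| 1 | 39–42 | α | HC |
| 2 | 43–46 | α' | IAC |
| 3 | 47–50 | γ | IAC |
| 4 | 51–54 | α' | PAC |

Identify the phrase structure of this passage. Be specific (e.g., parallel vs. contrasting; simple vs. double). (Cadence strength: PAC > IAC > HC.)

contrasting double period

Four phrases in two halves: the first half (bars 39–46) ends with an imperfect authentic cadence, the second (mm. 47-54) with a perfect authentic cadence — a large antecedent–consequent pair, i.e. a double period.
Phrase 3 begins with different material from phrase 1, making it contrasting.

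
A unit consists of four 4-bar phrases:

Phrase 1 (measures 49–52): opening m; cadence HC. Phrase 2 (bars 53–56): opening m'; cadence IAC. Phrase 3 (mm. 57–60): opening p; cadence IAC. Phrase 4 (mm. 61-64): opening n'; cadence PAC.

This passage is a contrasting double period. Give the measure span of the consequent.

measures 57–64

In a double period the four phrases pair into a large antecedent (phrases 1–2, ending imperfect authentic cadence) and a large consequent (phrases 3–4, ending perfect authentic cadence). The consequent spans mm. 57-64.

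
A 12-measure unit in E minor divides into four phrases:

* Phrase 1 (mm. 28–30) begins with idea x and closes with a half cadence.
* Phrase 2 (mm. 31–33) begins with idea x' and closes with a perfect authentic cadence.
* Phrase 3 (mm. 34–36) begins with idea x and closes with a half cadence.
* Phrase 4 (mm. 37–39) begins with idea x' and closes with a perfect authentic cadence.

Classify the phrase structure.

The cadence pattern HC–PAC–HC–PAC is weak–strong twice, and phrases 3–4 restate phrases 1–2: a period heard twice, not a double period (which would end weakly at phrase 2).

repeated period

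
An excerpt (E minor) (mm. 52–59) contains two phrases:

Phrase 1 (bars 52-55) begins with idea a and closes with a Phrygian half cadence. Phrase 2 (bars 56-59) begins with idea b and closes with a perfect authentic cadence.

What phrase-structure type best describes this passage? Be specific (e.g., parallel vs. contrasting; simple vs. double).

contrasting period

Phrase 1 ends with a Phrygian half cadence (weaker) and phrase 2 with a perfect authentic cadence (stronger): antecedent + consequent = a period.
The two phrases open with different material (a / b), so the period is contrasting.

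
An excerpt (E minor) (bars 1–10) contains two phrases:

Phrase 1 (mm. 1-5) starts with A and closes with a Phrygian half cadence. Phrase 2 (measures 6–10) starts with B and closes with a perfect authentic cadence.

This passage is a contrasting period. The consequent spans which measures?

The antecedent is the phrase ending with the weaker cadence (Phrygian half cadence, phrase 1) and the consequent the one ending more conclusively (perfect authentic cadence, phrase 2); the consequent is measures 6-10.

measures 6–10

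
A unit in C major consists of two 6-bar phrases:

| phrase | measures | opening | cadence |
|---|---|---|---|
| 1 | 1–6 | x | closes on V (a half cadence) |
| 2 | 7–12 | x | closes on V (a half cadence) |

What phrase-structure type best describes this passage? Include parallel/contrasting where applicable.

repeated phrase

Both phrases have the same opening (x) and the same cadence (half cadence): the second is a restatement, not a consequent, so this is a repeated phrase rather than a period.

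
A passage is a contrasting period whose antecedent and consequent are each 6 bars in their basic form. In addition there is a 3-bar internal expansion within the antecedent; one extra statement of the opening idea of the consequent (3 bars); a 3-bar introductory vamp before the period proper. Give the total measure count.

Basic contrasting period: 6 + 6 = 12 bars.
12 (basic form) + 3 (internal expansion) + 3 (extra statement) + 3 (introduction) = 21.

21 measures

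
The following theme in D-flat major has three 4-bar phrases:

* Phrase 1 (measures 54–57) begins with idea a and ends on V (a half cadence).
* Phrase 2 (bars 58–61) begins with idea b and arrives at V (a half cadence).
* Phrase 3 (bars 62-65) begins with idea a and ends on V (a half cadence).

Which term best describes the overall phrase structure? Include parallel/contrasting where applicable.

The final phrase closes with a half cadence, which is not stronger than the preceding half cadence; the 3 phrases lack an overall antecedent–consequent design and so form a phrase group.

phrase group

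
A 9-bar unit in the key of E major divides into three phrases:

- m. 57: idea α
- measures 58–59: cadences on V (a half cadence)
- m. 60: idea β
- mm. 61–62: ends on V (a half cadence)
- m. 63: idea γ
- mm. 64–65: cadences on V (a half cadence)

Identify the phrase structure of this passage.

The final phrase closes with a half cadence, which is not stronger than the preceding half cadence; the 3 phrases lack an overall antecedent–consequent design and so form a phrase group.

phrase group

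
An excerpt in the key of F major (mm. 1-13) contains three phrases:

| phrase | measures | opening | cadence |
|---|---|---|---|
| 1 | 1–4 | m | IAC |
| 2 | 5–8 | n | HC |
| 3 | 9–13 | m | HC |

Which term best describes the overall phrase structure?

phrase group

The final phrase closes with a half cadence, which is not stronger than the preceding half cadence; the 3 phrases lack an overall antecedent–consequent design and so form a phrase group.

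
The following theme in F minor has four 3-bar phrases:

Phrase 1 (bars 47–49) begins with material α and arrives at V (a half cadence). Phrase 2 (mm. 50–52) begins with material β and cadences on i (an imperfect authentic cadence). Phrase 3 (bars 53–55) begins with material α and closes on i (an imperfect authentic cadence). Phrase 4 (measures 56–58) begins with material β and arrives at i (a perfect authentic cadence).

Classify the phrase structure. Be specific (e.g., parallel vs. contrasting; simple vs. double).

parallel double period

Four phrases in two halves: the first half (mm. 47–52) ends with an imperfect authentic cadence, the second (measures 53-58) with a perfect authentic cadence — a large antecedent–consequent pair, i.e. a double period.
Phrase 3 begins with the same material as phrase 1, making it parallel.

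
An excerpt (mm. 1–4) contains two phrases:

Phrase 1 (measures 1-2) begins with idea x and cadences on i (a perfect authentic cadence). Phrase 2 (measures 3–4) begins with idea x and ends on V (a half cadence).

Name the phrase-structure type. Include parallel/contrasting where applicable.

The second phrase closes with a half cadence, which is not stronger than the first phrase's perfect authentic cadence; without a weak→strong cadential pair there is no antecedent–consequent relationship, so this is a phrase group rather than a period.

phrase group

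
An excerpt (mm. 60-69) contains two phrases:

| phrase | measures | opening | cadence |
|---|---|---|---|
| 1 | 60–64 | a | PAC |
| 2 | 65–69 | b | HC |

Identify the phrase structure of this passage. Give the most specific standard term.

The second phrase closes with a half cadence, which is not stronger than the first phrase's perfect authentic cadence; without a weak→strong cadential pair there is no antecedent–consequent relationship, so this is a phrase group rather than a period.

phrase group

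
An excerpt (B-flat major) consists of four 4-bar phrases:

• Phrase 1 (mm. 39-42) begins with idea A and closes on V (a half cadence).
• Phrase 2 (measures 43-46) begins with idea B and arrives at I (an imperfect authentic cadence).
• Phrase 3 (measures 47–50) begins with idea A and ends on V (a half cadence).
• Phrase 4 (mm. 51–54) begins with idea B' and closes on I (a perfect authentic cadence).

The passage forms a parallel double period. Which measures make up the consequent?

measures 47–54

In a double period the first pair of phrases (ending imperfect authentic cadence) is the large antecedent and the second pair (ending perfect authentic cadence) is the large consequent; the consequent is measures 47–54.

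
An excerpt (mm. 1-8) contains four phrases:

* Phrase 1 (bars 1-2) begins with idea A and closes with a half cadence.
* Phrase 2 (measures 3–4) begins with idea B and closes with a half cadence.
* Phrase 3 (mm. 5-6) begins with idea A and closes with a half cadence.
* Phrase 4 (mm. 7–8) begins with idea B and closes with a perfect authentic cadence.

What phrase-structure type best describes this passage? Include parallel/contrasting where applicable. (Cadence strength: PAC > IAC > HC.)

Four phrases in two halves: the first half (bars 1-4) ends with a half cadence, the second (mm. 5–8) with a perfect authentic cadence — a large antecedent–consequent pair, i.e. a double period.
Phrase 3 begins with the same material as phrase 1, making it parallel.

parallel double period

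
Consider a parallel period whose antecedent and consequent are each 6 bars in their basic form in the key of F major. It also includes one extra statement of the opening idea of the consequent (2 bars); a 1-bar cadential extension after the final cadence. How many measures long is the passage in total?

Basic parallel period: 6 + 6 = 12 bars.
12 (basic form) + 2 (extra statement) + 1 (cadential extension) = 15.

15 measures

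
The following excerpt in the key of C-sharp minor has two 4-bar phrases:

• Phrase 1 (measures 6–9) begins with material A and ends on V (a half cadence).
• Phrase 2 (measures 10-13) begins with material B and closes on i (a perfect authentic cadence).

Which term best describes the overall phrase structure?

Phrase 1 ends with a half cadence (weaker) and phrase 2 with a perfect authentic cadence (stronger): antecedent + consequent = a period.
The two phrases open with different material (A / B), so the period is contrasting.

contrasting period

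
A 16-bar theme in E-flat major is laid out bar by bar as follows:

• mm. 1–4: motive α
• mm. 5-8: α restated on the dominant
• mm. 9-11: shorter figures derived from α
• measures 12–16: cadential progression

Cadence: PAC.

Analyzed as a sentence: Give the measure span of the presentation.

measures 1–8

The presentation of a sentence is the basic idea (bars 1–4) plus its repetition (measures 5-8); the presentation is therefore mm. 1–8.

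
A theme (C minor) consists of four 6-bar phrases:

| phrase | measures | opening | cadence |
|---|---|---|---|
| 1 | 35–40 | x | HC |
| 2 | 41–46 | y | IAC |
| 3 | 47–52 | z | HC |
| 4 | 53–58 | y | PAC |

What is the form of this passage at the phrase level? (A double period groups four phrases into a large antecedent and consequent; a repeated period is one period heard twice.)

contrasting double period

Four phrases in two halves: the first half (measures 35–46) ends with an imperfect authentic cadence, the second (bars 47–58) with a perfect authentic cadence — a large antecedent–consequent pair, i.e. a double period.
Phrase 3 begins with different material from phrase 1, making it contrasting.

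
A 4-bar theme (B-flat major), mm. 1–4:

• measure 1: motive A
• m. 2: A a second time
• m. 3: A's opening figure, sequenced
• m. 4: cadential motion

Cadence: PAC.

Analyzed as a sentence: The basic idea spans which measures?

The presentation of a sentence is the basic idea (measure 1) plus its repetition (measure 2); the basic idea is therefore measure 1.

measures 1–1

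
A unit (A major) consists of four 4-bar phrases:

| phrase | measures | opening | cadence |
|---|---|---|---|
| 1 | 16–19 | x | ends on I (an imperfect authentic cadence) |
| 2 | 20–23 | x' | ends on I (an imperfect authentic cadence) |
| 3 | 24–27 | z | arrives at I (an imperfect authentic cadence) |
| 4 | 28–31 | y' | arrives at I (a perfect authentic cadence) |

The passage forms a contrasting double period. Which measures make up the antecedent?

measures 16–23

In a double period the four phrases pair into a large antecedent (phrases 1–2, ending imperfect authentic cadence) and a large consequent (phrases 3–4, ending perfect authentic cadence). The antecedent spans mm. 16-23.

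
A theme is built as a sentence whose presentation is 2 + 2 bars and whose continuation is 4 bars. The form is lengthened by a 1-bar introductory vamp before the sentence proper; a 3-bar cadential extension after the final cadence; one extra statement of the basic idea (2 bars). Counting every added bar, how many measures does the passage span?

14 measures

Basic sentence: 2 + 2 + 4 = 8 bars.
8 (basic form) + 1 (introduction) + 3 (cadential extension) + 2 (extra statement) = 14.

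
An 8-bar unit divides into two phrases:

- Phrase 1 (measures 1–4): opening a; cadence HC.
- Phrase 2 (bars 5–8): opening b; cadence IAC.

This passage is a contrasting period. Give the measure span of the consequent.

The antecedent is the phrase ending with the weaker cadence (half cadence, phrase 1) and the consequent the one ending more conclusively (imperfect authentic cadence, phrase 2); the consequent is bars 5–8.

measures 5–8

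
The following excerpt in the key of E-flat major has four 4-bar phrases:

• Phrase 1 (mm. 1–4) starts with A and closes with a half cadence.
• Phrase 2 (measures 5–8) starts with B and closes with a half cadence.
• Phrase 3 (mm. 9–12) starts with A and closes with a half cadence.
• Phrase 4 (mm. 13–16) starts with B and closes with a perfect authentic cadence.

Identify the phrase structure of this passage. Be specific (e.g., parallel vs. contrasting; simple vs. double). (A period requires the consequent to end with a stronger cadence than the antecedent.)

Four phrases in two halves: the first half (mm. 1-8) ends with a half cadence, the second (mm. 9-16) with a perfect authentic cadence — a large antecedent–consequent pair, i.e. a double period.
Phrase 3 begins with the same material as phrase 1, making it parallel.

parallel double period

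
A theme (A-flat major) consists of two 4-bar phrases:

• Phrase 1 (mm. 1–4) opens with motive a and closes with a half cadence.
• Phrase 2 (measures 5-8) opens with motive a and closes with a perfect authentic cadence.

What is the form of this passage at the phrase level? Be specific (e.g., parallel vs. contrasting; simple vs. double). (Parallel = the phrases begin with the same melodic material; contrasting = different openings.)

parallel period

Phrase 1 ends with a half cadence (weaker) and phrase 2 with a perfect authentic cadence (stronger): antecedent + consequent = a period.
The two phrases open with the same material (a / a), so the period is parallel.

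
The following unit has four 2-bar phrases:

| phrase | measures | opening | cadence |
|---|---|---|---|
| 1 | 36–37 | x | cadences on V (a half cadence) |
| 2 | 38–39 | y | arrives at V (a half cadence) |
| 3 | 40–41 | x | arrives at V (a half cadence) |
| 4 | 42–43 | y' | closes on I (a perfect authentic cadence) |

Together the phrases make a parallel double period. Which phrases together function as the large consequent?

phrases 3 and 4

In a double period the first pair of phrases (ending half cadence) is the large antecedent and the second pair (ending perfect authentic cadence) is the large consequent; the consequent is phrases 3 and 4.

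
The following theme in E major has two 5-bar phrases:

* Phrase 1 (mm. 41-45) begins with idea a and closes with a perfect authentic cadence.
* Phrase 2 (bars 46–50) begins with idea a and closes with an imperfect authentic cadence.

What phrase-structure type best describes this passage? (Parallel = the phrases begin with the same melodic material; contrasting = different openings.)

phrase group

The second phrase closes with an imperfect authentic cadence, which is not stronger than the first phrase's perfect authentic cadence; without a weak→strong cadential pair there is no antecedent–consequent relationship, so this is a phrase group rather than a period.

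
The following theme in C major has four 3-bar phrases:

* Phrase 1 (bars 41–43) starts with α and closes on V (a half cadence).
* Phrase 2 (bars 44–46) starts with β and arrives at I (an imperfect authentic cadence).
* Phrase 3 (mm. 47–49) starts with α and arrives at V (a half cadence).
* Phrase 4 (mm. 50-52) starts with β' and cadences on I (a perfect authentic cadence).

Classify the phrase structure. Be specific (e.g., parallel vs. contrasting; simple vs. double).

parallel double period

Four phrases in two halves: the first half (mm. 41-46) ends with an imperfect authentic cadence, the second (measures 47-52) with a perfect authentic cadence — a large antecedent–consequent pair, i.e. a double period.
Phrase 3 begins with the same material as phrase 1, making it parallel.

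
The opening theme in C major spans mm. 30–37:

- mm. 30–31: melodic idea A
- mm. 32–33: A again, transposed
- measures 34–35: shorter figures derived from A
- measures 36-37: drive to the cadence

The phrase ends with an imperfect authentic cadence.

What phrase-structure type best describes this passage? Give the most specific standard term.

Basic idea (mm. 30–31) + its repetition (bars 32–33) form the presentation; fragmentation and cadence (bars 34-37) form the continuation — the 8-bar whole is a sentence.

sentence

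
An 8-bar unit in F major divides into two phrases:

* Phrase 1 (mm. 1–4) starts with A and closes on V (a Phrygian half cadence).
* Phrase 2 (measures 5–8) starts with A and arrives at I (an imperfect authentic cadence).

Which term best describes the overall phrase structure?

Phrase 1 ends with a Phrygian half cadence (weaker) and phrase 2 with an imperfect authentic cadence (stronger): antecedent + consequent = a period.
The two phrases open with the same material (A / A), so the period is parallel.

parallel period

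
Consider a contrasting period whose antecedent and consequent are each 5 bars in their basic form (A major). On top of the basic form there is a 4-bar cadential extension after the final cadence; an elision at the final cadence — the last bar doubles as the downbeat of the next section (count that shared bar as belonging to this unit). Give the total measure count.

Basic contrasting period: 5 + 5 = 10 bars.
10 (basic form) + 4 (cadential extension) = 14.
The elision shares a bar with the next section but does not change this unit's count.

14 measures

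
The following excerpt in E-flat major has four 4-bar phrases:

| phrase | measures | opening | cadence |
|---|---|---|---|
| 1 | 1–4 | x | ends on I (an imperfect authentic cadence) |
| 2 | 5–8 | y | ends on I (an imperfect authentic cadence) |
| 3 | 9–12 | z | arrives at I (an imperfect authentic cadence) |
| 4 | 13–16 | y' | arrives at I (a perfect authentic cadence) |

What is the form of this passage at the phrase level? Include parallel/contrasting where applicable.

Four phrases in two halves: the first half (mm. 1–8) ends with an imperfect authentic cadence, the second (measures 9–16) with a perfect authentic cadence — a large antecedent–consequent pair, i.e. a double period.
Phrase 3 begins with different material from phrase 1, making it contrasting.

contrasting double period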